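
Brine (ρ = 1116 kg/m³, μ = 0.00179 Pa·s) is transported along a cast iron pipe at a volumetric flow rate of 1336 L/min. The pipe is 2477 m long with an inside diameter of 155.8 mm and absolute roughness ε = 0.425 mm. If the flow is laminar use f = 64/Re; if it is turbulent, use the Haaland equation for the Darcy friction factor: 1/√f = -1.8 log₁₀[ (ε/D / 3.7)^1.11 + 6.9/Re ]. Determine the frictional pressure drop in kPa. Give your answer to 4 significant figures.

ΔP ≈ 322.3 kPa

Q = 1336 L/min = 1336/60000 = 0.02227 m³/s.
Cross-sectional area A = πD²/4 = π(0.1558)²/4 = 0.01906 m²; mean velocity V = Q/A = 0.02227/0.01906 = 1.168 m/s.
Reynolds number Re = ρVD/μ = 1116 · 1.168 · 0.1558 / 0.00179 = 1.135e+05.
Re > 4000 → turbulent. Relative roughness ε/D = 0.000425/0.1558 = 0.00273. Haaland: 1/√f = -1.8 log₁₀[(0.00273/3.7)^1.11 + 6.9/1.135e+05] = -1.8 log₁₀[0.000333 + 6.08e-05] = 6.128, so f = 0.02663.
Darcy-Weisbach: ΔP = f(L/D)(ρV²/2) = 0.02663·(2477/0.1558)·(1116·1.168²/2) = 0.02663·1.59e+04·761.2 = 3.223e+05 Pa.
ΔP = 3.223e+05 Pa = 322.3 kPa.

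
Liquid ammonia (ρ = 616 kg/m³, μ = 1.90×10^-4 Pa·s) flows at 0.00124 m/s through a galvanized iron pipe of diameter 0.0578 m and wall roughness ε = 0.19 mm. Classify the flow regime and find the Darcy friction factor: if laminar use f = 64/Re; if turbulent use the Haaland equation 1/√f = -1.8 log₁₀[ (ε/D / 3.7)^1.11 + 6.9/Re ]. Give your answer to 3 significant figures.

Re = ρVD/μ = 616·0.00124·0.0578/0.00019 = 232.4.
Re < 2300 → laminar, so f = 64/Re = 0.2754 (roughness is irrelevant in laminar flow).

f ≈ 0.275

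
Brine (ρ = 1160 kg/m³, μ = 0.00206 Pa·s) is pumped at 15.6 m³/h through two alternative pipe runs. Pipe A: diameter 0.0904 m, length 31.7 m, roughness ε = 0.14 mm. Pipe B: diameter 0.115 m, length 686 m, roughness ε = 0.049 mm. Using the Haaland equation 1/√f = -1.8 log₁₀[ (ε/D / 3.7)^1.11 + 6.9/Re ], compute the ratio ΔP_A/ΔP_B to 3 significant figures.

ΔP_A/ΔP_B ≈ 0.163

Pipe A: V = Q/A = 0.004333/0.006418 = 0.6751 m/s; Re = 3.437e+04; ε/D = 0.00155; Haaland → f = 0.02636; ΔP_A = f(L/D)(ρV²/2) = 2444 Pa.
Pipe B: V = Q/A = 0.004333/0.01039 = 0.4172 m/s; Re = 2.702e+04; ε/D = 0.000426; Haaland → f = 0.02483; ΔP_B = f(L/D)(ρV²/2) = 1.495e+04 Pa.
ΔP_A/ΔP_B = 2444/1.495e+04 = 0.163.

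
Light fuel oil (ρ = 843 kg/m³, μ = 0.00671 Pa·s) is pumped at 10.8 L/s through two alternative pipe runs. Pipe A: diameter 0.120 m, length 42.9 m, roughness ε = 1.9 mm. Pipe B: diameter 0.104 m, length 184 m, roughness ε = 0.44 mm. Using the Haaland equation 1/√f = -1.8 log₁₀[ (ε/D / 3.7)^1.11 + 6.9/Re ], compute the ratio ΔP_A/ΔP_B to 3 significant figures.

Pipe A: V = Q/A = 0.0108/0.01131 = 0.9549 m/s; Re = 1.44e+04; ε/D = 0.0158; Haaland → f = 0.04752; ΔP_A = f(L/D)(ρV²/2) = 6530 Pa.
Pipe B: V = Q/A = 0.0108/0.008495 = 1.271 m/s; Re = 1.661e+04; ε/D = 0.00423; Haaland → f = 0.03387; ΔP_B = f(L/D)(ρV²/2) = 4.083e+04 Pa.
ΔP_A/ΔP_B = 6530/4.083e+04 = 0.160.

ΔP_A/ΔP_B ≈ 0.160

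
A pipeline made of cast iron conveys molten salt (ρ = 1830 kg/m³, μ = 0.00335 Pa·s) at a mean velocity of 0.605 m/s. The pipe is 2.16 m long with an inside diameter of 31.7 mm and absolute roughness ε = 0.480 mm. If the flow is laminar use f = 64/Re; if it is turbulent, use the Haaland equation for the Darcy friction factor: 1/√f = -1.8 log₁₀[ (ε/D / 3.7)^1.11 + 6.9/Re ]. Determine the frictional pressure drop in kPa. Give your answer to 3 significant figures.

ΔP ≈ 1.09 kPa

Reynolds number Re = ρVD/μ = 1830 · 0.605 · 0.0317 / 0.00335 = 1.048e+04.
Re > 4000 → turbulent. Relative roughness ε/D = 0.00048/0.0317 = 0.0151. Haaland: 1/√f = -1.8 log₁₀[(0.0151/3.7)^1.11 + 6.9/1.048e+04] = -1.8 log₁₀[0.00224 + 0.000659] = 4.569, so f = 0.04789.
Darcy-Weisbach: ΔP = f(L/D)(ρV²/2) = 0.04789·(2.16/0.0317)·(1830·0.605²/2) = 0.04789·68.14·334.9 = 1093 Pa.
ΔP = 1093 Pa = 1.09 kPa.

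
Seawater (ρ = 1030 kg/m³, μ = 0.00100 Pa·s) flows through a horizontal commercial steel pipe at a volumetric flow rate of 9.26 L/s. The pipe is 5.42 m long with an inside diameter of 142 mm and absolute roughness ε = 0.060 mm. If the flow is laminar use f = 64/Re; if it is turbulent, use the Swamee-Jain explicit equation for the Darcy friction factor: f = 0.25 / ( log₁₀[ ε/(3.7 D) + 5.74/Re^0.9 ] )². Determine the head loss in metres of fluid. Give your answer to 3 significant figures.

h_f ≈ 0.0136 m

Q = 9.26 L/s = 9.26/1000 = 0.00926 m³/s.
Cross-sectional area A = πD²/4 = π(0.142)²/4 = 0.01584 m²; mean velocity V = Q/A = 0.00926/0.01584 = 0.5847 m/s.
Reynolds number Re = ρVD/μ = 1030 · 0.5847 · 0.142 / 0.001 = 8.552e+04.
Re > 4000 → turbulent. Relative roughness ε/D = 6e-05/0.142 = 0.000423. Swamee-Jain: f = 0.25/(log₁₀[0.000423/3.7 + 5.74/8.552e+04^0.9])² = 0.25/(log₁₀[0.000114 + 0.000209])² = 0.25/(-3.491)² = 0.02052.
Darcy-Weisbach: ΔP = f(L/D)(ρV²/2) = 0.02052·(5.42/0.142)·(1030·0.5847²/2) = 0.02052·38.17·176.1 = 137.9 Pa.
Head loss h_f = ΔP/(ρg) = 137.9/(1030·9.81) = 0.0136 m.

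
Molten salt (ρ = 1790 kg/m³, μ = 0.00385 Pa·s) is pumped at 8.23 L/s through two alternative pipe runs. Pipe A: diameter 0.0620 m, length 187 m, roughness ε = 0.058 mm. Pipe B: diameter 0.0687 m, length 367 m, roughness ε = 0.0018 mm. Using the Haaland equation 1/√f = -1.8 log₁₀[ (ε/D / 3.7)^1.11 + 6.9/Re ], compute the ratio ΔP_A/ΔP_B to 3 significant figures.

Pipe A: V = Q/A = 0.00823/0.003019 = 2.726 m/s; Re = 7.858e+04; ε/D = 0.000935; Haaland → f = 0.02227; ΔP_A = f(L/D)(ρV²/2) = 4.468e+05 Pa.
Pipe B: V = Q/A = 0.00823/0.003707 = 2.22 m/s; Re = 7.092e+04; ε/D = 2.62e-05; Haaland → f = 0.01926; ΔP_B = f(L/D)(ρV²/2) = 4.539e+05 Pa.
ΔP_A/ΔP_B = 4.468e+05/4.539e+05 = 0.984.

ΔP_A/ΔP_B ≈ 0.984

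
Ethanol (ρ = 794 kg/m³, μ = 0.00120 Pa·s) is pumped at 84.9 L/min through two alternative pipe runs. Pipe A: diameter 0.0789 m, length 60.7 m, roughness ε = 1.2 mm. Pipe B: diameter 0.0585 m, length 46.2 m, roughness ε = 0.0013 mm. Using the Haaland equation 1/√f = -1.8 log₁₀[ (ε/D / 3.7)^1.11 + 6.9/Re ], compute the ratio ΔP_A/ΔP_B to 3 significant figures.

Pipe A: V = Q/A = 0.001415/0.004889 = 0.2894 m/s; Re = 1.511e+04; ε/D = 0.0152; Haaland → f = 0.0468; ΔP_A = f(L/D)(ρV²/2) = 1197 Pa.
Pipe B: V = Q/A = 0.001415/0.002688 = 0.5264 m/s; Re = 2.038e+04; ε/D = 2.22e-05; Haaland → f = 0.02566; ΔP_B = f(L/D)(ρV²/2) = 2230 Pa.
ΔP_A/ΔP_B = 1197/2230 = 0.537.

ΔP_A/ΔP_B ≈ 0.537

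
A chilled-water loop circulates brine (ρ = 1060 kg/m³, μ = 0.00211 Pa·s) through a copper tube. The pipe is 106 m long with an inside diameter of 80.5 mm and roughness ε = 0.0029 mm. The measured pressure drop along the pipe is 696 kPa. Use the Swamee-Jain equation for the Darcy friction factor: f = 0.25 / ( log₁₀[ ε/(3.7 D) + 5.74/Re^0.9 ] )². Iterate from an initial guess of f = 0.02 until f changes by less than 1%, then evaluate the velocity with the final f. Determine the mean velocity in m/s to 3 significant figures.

V ≈ 8.29 m/s

Rearranging Darcy-Weisbach: V = √(2·ΔP·D/(f·L·ρ)). With ε/D = 2.9e-06/0.0805 = 3.6e-05, iterate starting from f = 0.02:
  f = 0.02 → V = √(2·6.96e+05·0.0805/(0.02·106·1060)) = 7.061 m/s; Re = ρVD/μ = 2.856e+05; f → 0.01491
  f = 0.01491 → V = 8.179 m/s; Re = 3.308e+05; f → 0.01455
  f = 0.01455 → V = 8.279 m/s; Re = 3.348e+05; f → 0.01452
Converged (Δf/f < 1%). With the final f = 0.01452: V = √(2·6.96e+05·0.0805/(0.01452·106·1060)) = 8.287 m/s.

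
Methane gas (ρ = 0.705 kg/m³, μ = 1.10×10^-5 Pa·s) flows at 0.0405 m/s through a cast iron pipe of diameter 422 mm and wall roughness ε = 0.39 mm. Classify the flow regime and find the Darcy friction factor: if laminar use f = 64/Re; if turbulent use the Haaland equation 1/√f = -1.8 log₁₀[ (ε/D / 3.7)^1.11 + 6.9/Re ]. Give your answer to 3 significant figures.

f ≈ 0.0584

Re = ρVD/μ = 0.705·0.0405·0.422/1.1e-05 = 1095.
Re < 2300 → laminar, so f = 64/Re = 0.05843 (roughness is irrelevant in laminar flow).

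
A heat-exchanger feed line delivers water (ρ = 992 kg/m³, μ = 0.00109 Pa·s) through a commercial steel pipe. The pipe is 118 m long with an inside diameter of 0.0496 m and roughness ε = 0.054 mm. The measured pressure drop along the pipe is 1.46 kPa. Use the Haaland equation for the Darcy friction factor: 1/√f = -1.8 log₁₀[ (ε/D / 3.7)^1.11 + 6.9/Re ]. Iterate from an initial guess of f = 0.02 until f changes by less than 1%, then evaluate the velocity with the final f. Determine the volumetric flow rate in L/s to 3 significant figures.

Q ≈ 0.372 L/s

Rearranging Darcy-Weisbach: V = √(2·ΔP·D/(f·L·ρ)). With ε/D = 5.4e-05/0.0496 = 0.00109, iterate starting from f = 0.02:
  f = 0.02 → V = √(2·1460·0.0496/(0.02·118·992)) = 0.2487 m/s; Re = ρVD/μ = 1.123e+04; f → 0.03143
  f = 0.03143 → V = 0.1984 m/s; Re = 8957; f → 0.03317
  f = 0.03317 → V = 0.1931 m/s; Re = 8718; f → 0.03339
Converged (Δf/f < 1%). With the final f = 0.03339: V = √(2·1460·0.0496/(0.03339·118·992)) = 0.1925 m/s.
Q = V·A = 0.1925·(π/4·0.0496²) = 0.0003719 m³/s = 0.372 L/s.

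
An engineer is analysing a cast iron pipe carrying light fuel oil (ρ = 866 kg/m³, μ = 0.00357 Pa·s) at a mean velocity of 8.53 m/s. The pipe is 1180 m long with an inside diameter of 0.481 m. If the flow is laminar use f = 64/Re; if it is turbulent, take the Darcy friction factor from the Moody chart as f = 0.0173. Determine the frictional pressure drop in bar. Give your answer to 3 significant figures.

ΔP ≈ 13.4 bar

Reynolds number Re = ρVD/μ = 866 · 8.53 · 0.481 / 0.00357 = 9.953e+05.
Re > 4000 → turbulent; use the Moody-chart value f = 0.0173.
Darcy-Weisbach: ΔP = f(L/D)(ρV²/2) = 0.0173·(1180/0.481)·(866·8.53²/2) = 0.0173·2453·3.151e+04 = 1.337e+06 Pa.
ΔP = 1.337e+06 Pa = 13.4 bar.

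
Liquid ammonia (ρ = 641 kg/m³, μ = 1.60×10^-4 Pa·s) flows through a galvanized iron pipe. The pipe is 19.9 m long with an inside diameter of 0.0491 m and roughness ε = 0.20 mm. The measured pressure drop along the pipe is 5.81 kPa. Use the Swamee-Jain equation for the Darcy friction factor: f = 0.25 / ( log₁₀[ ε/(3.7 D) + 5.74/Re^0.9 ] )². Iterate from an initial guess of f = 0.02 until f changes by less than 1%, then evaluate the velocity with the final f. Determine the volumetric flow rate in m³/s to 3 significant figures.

Rearranging Darcy-Weisbach: V = √(2·ΔP·D/(f·L·ρ)). With ε/D = 0.0002/0.0491 = 0.00407, iterate starting from f = 0.02:
  f = 0.02 → V = √(2·5810·0.0491/(0.02·19.9·641)) = 1.495 m/s; Re = ρVD/μ = 2.942e+05; f → 0.02908
  f = 0.02908 → V = 1.24 m/s; Re = 2.439e+05; f → 0.02917
Converged (Δf/f < 1%). With the final f = 0.02917: V = √(2·5810·0.0491/(0.02917·19.9·641)) = 1.238 m/s.
Q = V·A = 1.238·(π/4·0.0491²) = 0.002344 m³/s = 0.00234 m³/s.

Q ≈ 0.00234 m³/s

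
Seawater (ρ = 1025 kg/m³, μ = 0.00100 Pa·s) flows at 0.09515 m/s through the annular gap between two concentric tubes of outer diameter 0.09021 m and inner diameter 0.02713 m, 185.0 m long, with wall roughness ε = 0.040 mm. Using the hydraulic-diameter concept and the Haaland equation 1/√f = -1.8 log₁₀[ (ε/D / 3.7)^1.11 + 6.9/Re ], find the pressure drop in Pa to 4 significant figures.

Hydraulic diameter D_h = 4A/P = D_o - D_i = 0.09021 - 0.02713 = 0.06308 m.
Re = ρVD_h/μ = 1025·0.09515·0.06308/0.001 = 6152.
ε/D_h = 4e-05/0.06308 = 0.000634; Haaland gives 1/√f = -1.8 log₁₀[6.6e-05+0.00112] = 5.266, so f = 0.03607.
ΔP = f(L/D_h)(ρV²/2) = 0.03607·185/0.06308·4.64 = 490.8 Pa.

ΔP ≈ 490.8 Pa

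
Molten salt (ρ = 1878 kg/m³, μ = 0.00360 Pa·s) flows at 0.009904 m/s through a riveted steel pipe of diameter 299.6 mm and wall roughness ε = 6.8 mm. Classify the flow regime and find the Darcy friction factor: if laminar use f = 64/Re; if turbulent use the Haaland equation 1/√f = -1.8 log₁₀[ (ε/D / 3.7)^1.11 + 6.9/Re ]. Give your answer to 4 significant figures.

f ≈ 0.04135

Re = ρVD/μ = 1878·0.009904·0.2996/0.0036 = 1548.
Re < 2300 → laminar, so f = 64/Re = 0.04135 (roughness is irrelevant in laminar flow).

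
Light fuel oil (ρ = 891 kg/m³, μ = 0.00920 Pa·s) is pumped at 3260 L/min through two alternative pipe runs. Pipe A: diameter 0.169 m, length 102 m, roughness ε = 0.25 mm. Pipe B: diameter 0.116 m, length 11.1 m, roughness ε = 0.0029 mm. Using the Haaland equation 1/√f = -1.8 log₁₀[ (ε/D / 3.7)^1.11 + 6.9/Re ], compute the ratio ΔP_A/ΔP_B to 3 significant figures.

ΔP_A/ΔP_B ≈ 1.79

Pipe A: V = Q/A = 0.05433/0.02243 = 2.422 m/s; Re = 3.964e+04; ε/D = 0.00148; Haaland → f = 0.02571; ΔP_A = f(L/D)(ρV²/2) = 4.056e+04 Pa.
Pipe B: V = Q/A = 0.05433/0.01057 = 5.141 m/s; Re = 5.776e+04; ε/D = 2.5e-05; Haaland → f = 0.02012; ΔP_B = f(L/D)(ρV²/2) = 2.268e+04 Pa.
ΔP_A/ΔP_B = 4.056e+04/2.268e+04 = 1.79.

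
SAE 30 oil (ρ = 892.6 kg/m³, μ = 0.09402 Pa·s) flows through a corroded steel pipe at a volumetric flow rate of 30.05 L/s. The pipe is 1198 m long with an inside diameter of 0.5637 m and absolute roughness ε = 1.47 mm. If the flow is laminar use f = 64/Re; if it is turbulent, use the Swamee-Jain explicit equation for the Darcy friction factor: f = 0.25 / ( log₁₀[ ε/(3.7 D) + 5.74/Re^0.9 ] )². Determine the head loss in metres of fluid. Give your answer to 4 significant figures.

h_f ≈ 0.1560 m

Q = 30.05 L/s = 30.05/1000 = 0.03005 m³/s.
Cross-sectional area A = πD²/4 = π(0.5637)²/4 = 0.2496 m²; mean velocity V = Q/A = 0.03005/0.2496 = 0.1204 m/s.
Reynolds number Re = ρVD/μ = 892.6 · 0.1204 · 0.5637 / 0.094 = 644.4.
Re < 2300 → laminar flow, so f = 64/Re = 64/644.4 = 0.09932 (the turbulent correlation is not needed).
Darcy-Weisbach: ΔP = f(L/D)(ρV²/2) = 0.09932·(1198/0.5637)·(892.6·0.1204²/2) = 0.09932·2125·6.471 = 1366 Pa.
Head loss h_f = ΔP/(ρg) = 1366/(892.6·9.81) = 0.1560 m.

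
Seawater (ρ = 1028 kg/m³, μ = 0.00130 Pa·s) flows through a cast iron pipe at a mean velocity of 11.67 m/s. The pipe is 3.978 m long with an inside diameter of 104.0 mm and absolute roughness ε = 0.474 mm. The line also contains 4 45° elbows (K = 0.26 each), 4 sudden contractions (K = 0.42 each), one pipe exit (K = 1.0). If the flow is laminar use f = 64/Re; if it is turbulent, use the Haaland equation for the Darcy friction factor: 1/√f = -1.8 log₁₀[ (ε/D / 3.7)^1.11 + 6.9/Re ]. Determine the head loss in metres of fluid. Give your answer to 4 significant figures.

h_f ≈ 33.70 m

Reynolds number Re = ρVD/μ = 1028 · 11.67 · 0.104 / 0.0013 = 9.597e+05.
Re > 4000 → turbulent. Relative roughness ε/D = 0.000474/0.104 = 0.00456. Haaland: 1/√f = -1.8 log₁₀[(0.00456/3.7)^1.11 + 6.9/9.597e+05] = -1.8 log₁₀[0.00059 + 7.19e-06] = 5.804, so f = 0.02969.
Total minor-loss coefficient ΣK = 4·0.26 + 4·0.42 + 1·1 = 3.72.
ΔP = [f·L/D + ΣK]·(ρV²/2) = [0.02969·3.978/0.104 + 3.72]·(1028·11.67²/2) = [1.136 + 3.72]·7e+04 = 3.399e+05 Pa.
Head loss h_f = ΔP/(ρg) = 3.399e+05/(1028·9.81) = 33.70 m.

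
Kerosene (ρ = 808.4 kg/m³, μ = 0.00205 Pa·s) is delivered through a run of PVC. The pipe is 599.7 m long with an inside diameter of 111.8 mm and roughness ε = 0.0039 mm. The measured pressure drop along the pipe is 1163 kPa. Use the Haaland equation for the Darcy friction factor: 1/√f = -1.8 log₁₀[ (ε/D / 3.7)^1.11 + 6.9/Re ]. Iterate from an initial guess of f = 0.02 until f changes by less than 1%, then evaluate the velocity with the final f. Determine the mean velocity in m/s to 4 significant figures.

Rearranging Darcy-Weisbach: V = √(2·ΔP·D/(f·L·ρ)). With ε/D = 3.9e-06/0.1118 = 3.49e-05, iterate starting from f = 0.02:
  f = 0.02 → V = √(2·1.163e+06·0.1118/(0.02·599.7·808.4)) = 5.179 m/s; Re = ρVD/μ = 2.283e+05; f → 0.01536
  f = 0.01536 → V = 5.91 m/s; Re = 2.606e+05; f → 0.015
  f = 0.015 → V = 5.98 m/s; Re = 2.636e+05; f → 0.01497
Converged (Δf/f < 1%). With the final f = 0.01497: V = √(2·1.163e+06·0.1118/(0.01497·599.7·808.4)) = 5.986 m/s.

V ≈ 5.986 m/s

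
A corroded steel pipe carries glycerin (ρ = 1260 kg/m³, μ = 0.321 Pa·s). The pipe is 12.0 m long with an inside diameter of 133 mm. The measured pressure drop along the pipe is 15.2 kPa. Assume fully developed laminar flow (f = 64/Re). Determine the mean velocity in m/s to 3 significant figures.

V ≈ 2.18 m/s

For laminar flow, f = 64/Re with Re = ρVD/μ, so Darcy-Weisbach reduces to ΔP = 32μLV/D². Solving for V: V = ΔP·D²/(32μL) = 1.52e+04·(0.133)²/(32·0.321·12) = 2.181 m/s.
Check: Re = ρVD/μ = 1260·2.181·0.133/0.321 = 1139 < 2300, so the laminar assumption holds.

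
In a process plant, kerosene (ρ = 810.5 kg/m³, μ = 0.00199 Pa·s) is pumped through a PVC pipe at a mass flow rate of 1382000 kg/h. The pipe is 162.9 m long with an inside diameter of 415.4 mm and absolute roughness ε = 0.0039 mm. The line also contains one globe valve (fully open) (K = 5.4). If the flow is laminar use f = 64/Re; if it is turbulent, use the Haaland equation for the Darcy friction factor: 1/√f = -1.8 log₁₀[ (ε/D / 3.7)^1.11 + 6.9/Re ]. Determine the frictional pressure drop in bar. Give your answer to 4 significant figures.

ΔP ≈ 0.5157 bar

ṁ = 1382000 kg/h = 1382000/3600 = 383.9 kg/s.
A = πD²/4 = π(0.4154)²/4 = 0.1355 m²; mean velocity V = ṁ/(ρA) = 383.9/(810.5 · 0.1355) = 3.495 m/s.
Reynolds number Re = ρVD/μ = 810.5 · 3.495 · 0.4154 / 0.00199 = 5.913e+05.
Re > 4000 → turbulent. Relative roughness ε/D = 3.9e-06/0.4154 = 9.39e-06. Haaland: 1/√f = -1.8 log₁₀[(9.39e-06/3.7)^1.11 + 6.9/5.913e+05] = -1.8 log₁₀[6.15e-07 + 1.17e-05] = 8.839, so f = 0.0128.
Total minor-loss coefficient ΣK = 1·5.4 = 5.4.
ΔP = [f·L/D + ΣK]·(ρV²/2) = [0.0128·162.9/0.4154 + 5.4]·(810.5·3.495²/2) = [5.019 + 5.4]·4950 = 5.157e+04 Pa.
ΔP = 5.157e+04 Pa = 0.5157 bar.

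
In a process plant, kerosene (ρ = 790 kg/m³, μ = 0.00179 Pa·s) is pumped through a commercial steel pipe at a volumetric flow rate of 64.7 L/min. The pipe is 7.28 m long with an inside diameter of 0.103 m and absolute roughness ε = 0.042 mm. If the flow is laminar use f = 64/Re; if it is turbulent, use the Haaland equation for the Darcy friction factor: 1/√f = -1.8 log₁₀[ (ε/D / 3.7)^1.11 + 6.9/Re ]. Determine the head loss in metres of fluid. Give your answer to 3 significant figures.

Q = 64.7 L/min = 64.7/60000 = 0.001078 m³/s.
Cross-sectional area A = πD²/4 = π(0.103)²/4 = 0.008332 m²; mean velocity V = Q/A = 0.001078/0.008332 = 0.1294 m/s.
Reynolds number Re = ρVD/μ = 790 · 0.1294 · 0.103 / 0.00179 = 5883.
Re > 4000 → turbulent. Relative roughness ε/D = 4.2e-05/0.103 = 0.000408. Haaland: 1/√f = -1.8 log₁₀[(0.000408/3.7)^1.11 + 6.9/5883] = -1.8 log₁₀[4.04e-05 + 0.00117] = 5.249, so f = 0.0363.
Darcy-Weisbach: ΔP = f(L/D)(ρV²/2) = 0.0363·(7.28/0.103)·(790·0.1294²/2) = 0.0363·70.68·6.616 = 16.97 Pa.
Head loss h_f = ΔP/(ρg) = 16.97/(790·9.81) = 0.00219 m.

h_f ≈ 0.00219 m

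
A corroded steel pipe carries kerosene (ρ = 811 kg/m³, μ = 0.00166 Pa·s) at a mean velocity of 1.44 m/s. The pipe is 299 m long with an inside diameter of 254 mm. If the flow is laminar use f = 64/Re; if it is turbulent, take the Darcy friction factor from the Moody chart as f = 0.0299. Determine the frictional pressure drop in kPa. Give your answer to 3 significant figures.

ΔP ≈ 29.6 kPa

Reynolds number Re = ρVD/μ = 811 · 1.44 · 0.254 / 0.00166 = 1.787e+05.
Re > 4000 → turbulent; use the Moody-chart value f = 0.0299.
Darcy-Weisbach: ΔP = f(L/D)(ρV²/2) = 0.0299·(299/0.254)·(811·1.44²/2) = 0.0299·1177·840.8 = 2.96e+04 Pa.
ΔP = 2.96e+04 Pa = 29.6 kPa.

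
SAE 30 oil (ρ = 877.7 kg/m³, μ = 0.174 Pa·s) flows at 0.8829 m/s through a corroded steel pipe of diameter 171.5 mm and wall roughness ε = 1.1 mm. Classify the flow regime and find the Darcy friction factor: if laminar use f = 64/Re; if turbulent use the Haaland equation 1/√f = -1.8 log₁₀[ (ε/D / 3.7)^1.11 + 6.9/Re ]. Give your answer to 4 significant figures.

Re = ρVD/μ = 877.7·0.8829·0.1715/0.174 = 763.8.
Re < 2300 → laminar, so f = 64/Re = 0.08379 (roughness is irrelevant in laminar flow).

f ≈ 0.08379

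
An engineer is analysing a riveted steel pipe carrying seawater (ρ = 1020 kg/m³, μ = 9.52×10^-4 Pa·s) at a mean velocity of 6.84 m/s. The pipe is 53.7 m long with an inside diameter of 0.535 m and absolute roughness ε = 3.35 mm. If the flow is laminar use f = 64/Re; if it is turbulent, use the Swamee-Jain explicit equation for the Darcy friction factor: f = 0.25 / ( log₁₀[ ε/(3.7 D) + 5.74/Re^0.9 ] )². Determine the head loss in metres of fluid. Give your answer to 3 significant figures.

h_f ≈ 7.80 m

Reynolds number Re = ρVD/μ = 1020 · 6.84 · 0.535 / 0.000952 = 3.921e+06.
Re > 4000 → turbulent. Relative roughness ε/D = 0.00335/0.535 = 0.00626. Swamee-Jain: f = 0.25/(log₁₀[0.00626/3.7 + 5.74/3.921e+06^0.9])² = 0.25/(log₁₀[0.00169 + 6.68e-06])² = 0.25/(-2.77)² = 0.03259.
Darcy-Weisbach: ΔP = f(L/D)(ρV²/2) = 0.03259·(53.7/0.535)·(1020·6.84²/2) = 0.03259·100.4·2.386e+04 = 7.805e+04 Pa.
Head loss h_f = ΔP/(ρg) = 7.805e+04/(1020·9.81) = 7.80 m.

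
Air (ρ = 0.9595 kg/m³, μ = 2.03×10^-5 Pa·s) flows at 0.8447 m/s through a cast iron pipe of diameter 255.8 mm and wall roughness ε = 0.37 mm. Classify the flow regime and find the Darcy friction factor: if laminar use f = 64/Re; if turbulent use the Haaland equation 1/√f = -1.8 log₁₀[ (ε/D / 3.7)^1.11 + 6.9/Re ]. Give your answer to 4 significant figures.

Re = ρVD/μ = 0.9595·0.8447·0.2558/2.03e-05 = 1.021e+04.
Re > 4000 → turbulent. ε/D = 0.00037/0.2558 = 0.00145; Haaland: 1/√f = -1.8 log₁₀[0.000165 + 0.000676] = 5.536, so f = 0.03263.

f ≈ 0.03263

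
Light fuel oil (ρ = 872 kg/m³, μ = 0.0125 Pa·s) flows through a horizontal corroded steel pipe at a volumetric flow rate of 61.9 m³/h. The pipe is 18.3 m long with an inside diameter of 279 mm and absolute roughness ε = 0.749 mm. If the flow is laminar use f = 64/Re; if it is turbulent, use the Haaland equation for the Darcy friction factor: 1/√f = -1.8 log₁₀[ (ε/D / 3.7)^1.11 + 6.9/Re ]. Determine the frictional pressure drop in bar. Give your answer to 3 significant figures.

Q = 61.9 m³/h = 61.9/3600 = 0.01719 m³/s.
Cross-sectional area A = πD²/4 = π(0.279)²/4 = 0.06114 m²; mean velocity V = Q/A = 0.01719/0.06114 = 0.2812 m/s.
Reynolds number Re = ρVD/μ = 872 · 0.2812 · 0.279 / 0.0125 = 5474.
Re > 4000 → turbulent. Relative roughness ε/D = 0.000749/0.279 = 0.00268. Haaland: 1/√f = -1.8 log₁₀[(0.00268/3.7)^1.11 + 6.9/5474] = -1.8 log₁₀[0.000328 + 0.00126] = 5.038, so f = 0.03939.
Darcy-Weisbach: ΔP = f(L/D)(ρV²/2) = 0.03939·(18.3/0.279)·(872·0.2812²/2) = 0.03939·65.59·34.49 = 89.11 Pa.
ΔP = 89.11 Pa = 8.91×10^-4 bar.

ΔP ≈ 8.91×10^-4 bar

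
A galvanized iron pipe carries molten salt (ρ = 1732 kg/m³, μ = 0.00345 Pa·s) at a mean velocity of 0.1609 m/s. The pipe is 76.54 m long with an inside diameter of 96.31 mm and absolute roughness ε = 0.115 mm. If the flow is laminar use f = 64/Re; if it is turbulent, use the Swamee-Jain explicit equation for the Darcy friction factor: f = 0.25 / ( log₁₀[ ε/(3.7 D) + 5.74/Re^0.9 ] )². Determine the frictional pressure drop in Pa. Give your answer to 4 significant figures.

Reynolds number Re = ρVD/μ = 1732 · 0.1609 · 0.09631 / 0.00345 = 7780.
Re > 4000 → turbulent. Relative roughness ε/D = 0.000115/0.09631 = 0.00119. Swamee-Jain: f = 0.25/(log₁₀[0.00119/3.7 + 5.74/7780^0.9])² = 0.25/(log₁₀[0.000323 + 0.00181])² = 0.25/(-2.672)² = 0.03503.
Darcy-Weisbach: ΔP = f(L/D)(ρV²/2) = 0.03503·(76.54/0.09631)·(1732·0.1609²/2) = 0.03503·794.7·22.42 = 624.1 Pa.

ΔP ≈ 624.1 Pa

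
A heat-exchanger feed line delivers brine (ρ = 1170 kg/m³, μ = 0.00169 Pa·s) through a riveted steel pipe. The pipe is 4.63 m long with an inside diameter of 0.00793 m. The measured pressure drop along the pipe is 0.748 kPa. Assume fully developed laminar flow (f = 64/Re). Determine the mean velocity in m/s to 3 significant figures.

For laminar flow, f = 64/Re with Re = ρVD/μ, so Darcy-Weisbach reduces to ΔP = 32μLV/D². Solving for V: V = ΔP·D²/(32μL) = 748·(0.00793)²/(32·0.00169·4.63) = 0.1879 m/s.
Check: Re = ρVD/μ = 1170·0.1879·0.00793/0.00169 = 1031 < 2300, so the laminar assumption holds.

V ≈ 0.188 m/s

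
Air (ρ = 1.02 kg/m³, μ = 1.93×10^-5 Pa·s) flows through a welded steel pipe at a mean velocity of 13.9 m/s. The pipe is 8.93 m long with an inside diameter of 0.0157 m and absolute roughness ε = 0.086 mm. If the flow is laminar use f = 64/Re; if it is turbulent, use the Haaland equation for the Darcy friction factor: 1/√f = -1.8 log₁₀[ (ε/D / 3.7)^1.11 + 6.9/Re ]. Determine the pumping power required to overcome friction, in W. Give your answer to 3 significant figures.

Reynolds number Re = ρVD/μ = 1.02 · 13.9 · 0.0157 / 1.93e-05 = 1.153e+04.
Re > 4000 → turbulent. Relative roughness ε/D = 8.6e-05/0.0157 = 0.00548. Haaland: 1/√f = -1.8 log₁₀[(0.00548/3.7)^1.11 + 6.9/1.153e+04] = -1.8 log₁₀[0.000723 + 0.000598] = 5.182, so f = 0.03724.
Darcy-Weisbach: ΔP = f(L/D)(ρV²/2) = 0.03724·(8.93/0.0157)·(1.02·13.9²/2) = 0.03724·568.8·98.54 = 2087 Pa.
Q = V·A = 13.9·0.0001936 = 0.002691 m³/s.
Pumping power P = QΔP = 0.002691·2087 = 5.616 W = 5.62 W.

P ≈ 5.62 W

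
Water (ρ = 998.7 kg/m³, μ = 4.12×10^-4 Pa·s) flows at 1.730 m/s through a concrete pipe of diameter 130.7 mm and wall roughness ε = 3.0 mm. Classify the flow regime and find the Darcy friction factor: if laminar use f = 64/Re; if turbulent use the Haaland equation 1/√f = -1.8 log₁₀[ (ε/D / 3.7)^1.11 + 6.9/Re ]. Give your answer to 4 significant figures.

Re = ρVD/μ = 998.7·1.73·0.1307/0.000412 = 5.481e+05.
Re > 4000 → turbulent. ε/D = 0.003/0.1307 = 0.023; Haaland: 1/√f = -1.8 log₁₀[0.00355 + 1.26e-05] = 4.408, so f = 0.05148.

f ≈ 0.05148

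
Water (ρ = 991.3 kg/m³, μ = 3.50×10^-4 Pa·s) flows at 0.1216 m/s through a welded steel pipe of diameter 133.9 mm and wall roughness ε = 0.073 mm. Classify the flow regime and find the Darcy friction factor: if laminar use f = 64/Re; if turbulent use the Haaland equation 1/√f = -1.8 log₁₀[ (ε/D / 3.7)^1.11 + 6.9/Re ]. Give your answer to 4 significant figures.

f ≈ 0.02270

Re = ρVD/μ = 991.3·0.1216·0.1339/0.00035 = 4.612e+04.
Re > 4000 → turbulent. ε/D = 7.3e-05/0.1339 = 0.000545; Haaland: 1/√f = -1.8 log₁₀[5.58e-05 + 0.00015] = 6.637, so f = 0.0227.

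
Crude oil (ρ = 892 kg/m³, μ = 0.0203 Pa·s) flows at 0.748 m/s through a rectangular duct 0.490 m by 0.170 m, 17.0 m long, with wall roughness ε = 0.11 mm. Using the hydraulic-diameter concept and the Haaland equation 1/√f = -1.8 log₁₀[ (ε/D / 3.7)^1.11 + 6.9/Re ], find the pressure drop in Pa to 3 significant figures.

Hydraulic diameter D_h = 4A/P = 4·(0.49·0.17)/(2·(0.49+0.17)) = 0.3332/1.32 = 0.2524 m.
Re = ρVD_h/μ = 892·0.748·0.2524/0.0203 = 8297.
ε/D_h = 0.00011/0.2524 = 0.000436; Haaland gives 1/√f = -1.8 log₁₀[4.35e-05+0.000832] = 5.504, so f = 0.03301.
ΔP = f(L/D_h)(ρV²/2) = 0.03301·17/0.2524·249.5 = 554.7 Pa.

ΔP ≈ 555 Pa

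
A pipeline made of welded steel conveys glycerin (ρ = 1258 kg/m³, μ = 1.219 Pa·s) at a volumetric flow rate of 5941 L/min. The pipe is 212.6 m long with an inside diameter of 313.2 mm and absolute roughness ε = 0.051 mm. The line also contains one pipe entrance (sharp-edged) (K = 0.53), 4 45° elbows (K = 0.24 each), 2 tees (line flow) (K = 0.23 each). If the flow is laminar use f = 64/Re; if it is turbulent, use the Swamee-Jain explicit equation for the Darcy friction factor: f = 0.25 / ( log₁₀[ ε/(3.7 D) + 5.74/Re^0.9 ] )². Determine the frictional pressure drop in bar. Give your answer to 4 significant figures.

Q = 5941 L/min = 5941/60000 = 0.09902 m³/s.
Cross-sectional area A = πD²/4 = π(0.3132)²/4 = 0.07704 m²; mean velocity V = Q/A = 0.09902/0.07704 = 1.285 m/s.
Reynolds number Re = ρVD/μ = 1258 · 1.285 · 0.3132 / 1.22 = 415.4.
Re < 2300 → laminar flow, so f = 64/Re = 64/415.4 = 0.1541 (the turbulent correlation is not needed).
Total minor-loss coefficient ΣK = 1·0.53 + 4·0.24 + 2·0.23 = 1.95.
ΔP = [f·L/D + ΣK]·(ρV²/2) = [0.1541·212.6/0.3132 + 1.95]·(1258·1.285²/2) = [104.6 + 1.95]·1039 = 1.107e+05 Pa.
ΔP = 1.107e+05 Pa = 1.107 bar.

ΔP ≈ 1.107 bar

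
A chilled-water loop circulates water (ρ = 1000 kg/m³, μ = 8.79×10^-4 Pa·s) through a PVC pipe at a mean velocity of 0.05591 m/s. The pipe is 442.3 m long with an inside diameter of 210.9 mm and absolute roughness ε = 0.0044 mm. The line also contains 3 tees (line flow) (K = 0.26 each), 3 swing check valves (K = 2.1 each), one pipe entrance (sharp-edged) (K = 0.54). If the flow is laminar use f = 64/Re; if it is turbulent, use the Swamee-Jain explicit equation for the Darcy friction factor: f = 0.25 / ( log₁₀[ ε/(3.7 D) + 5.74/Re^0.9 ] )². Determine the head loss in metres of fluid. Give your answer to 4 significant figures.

h_f ≈ 0.01079 m

Reynolds number Re = ρVD/μ = 1000 · 0.05591 · 0.2109 / 0.000879 = 1.341e+04.
Re > 4000 → turbulent. Relative roughness ε/D = 4.4e-06/0.2109 = 2.09e-05. Swamee-Jain: f = 0.25/(log₁₀[2.09e-05/3.7 + 5.74/1.341e+04^0.9])² = 0.25/(log₁₀[5.64e-06 + 0.00111])² = 0.25/(-2.954)² = 0.02866.
Total minor-loss coefficient ΣK = 3·0.26 + 3·2.1 + 1·0.54 = 7.62.
ΔP = [f·L/D + ΣK]·(ρV²/2) = [0.02866·442.3/0.2109 + 7.62]·(1000·0.05591²/2) = [60.1 + 7.62]·1.563 = 105.8 Pa.
Head loss h_f = ΔP/(ρg) = 105.8/(1000·9.81) = 0.01079 m.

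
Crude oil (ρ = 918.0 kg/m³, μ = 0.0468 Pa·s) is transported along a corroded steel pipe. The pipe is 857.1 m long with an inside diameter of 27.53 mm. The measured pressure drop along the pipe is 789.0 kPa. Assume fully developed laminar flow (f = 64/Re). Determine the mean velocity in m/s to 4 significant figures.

For laminar flow, f = 64/Re with Re = ρVD/μ, so Darcy-Weisbach reduces to ΔP = 32μLV/D². Solving for V: V = ΔP·D²/(32μL) = 7.89e+05·(0.02753)²/(32·0.0468·857.1) = 0.4659 m/s.
Check: Re = ρVD/μ = 918·0.4659·0.02753/0.0468 = 251.6 < 2300, so the laminar assumption holds.

V ≈ 0.4659 m/s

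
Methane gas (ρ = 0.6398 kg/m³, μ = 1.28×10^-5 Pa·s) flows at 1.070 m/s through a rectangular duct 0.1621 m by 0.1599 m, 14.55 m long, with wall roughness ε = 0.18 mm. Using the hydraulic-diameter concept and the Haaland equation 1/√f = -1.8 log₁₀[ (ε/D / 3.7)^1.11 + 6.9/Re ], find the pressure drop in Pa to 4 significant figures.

ΔP ≈ 1.110 Pa

Hydraulic diameter D_h = 4A/P = 4·(0.1621·0.1599)/(2·(0.1621+0.1599)) = 0.1037/0.644 = 0.161 m.
Re = ρVD_h/μ = 0.6398·1.07·0.161/1.28e-05 = 8610.
ε/D_h = 0.00018/0.161 = 0.00112; Haaland gives 1/√f = -1.8 log₁₀[0.000124+0.000801] = 5.461, so f = 0.03354.
ΔP = f(L/D_h)(ρV²/2) = 0.03354·14.55/0.161·0.3663 = 1.11 Pa.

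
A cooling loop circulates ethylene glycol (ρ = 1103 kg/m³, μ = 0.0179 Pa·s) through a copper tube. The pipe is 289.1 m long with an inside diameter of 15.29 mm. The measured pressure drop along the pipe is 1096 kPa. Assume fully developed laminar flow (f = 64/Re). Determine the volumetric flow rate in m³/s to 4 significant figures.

Q ≈ 2.841×10^-4 m³/s

For laminar flow, f = 64/Re with Re = ρVD/μ, so Darcy-Weisbach reduces to ΔP = 32μLV/D². Solving for V: V = ΔP·D²/(32μL) = 1.096e+06·(0.01529)²/(32·0.0179·289.1) = 1.547 m/s.
Check: Re = ρVD/μ = 1103·1.547·0.01529/0.0179 = 1458 < 2300, so the laminar assumption holds.
Q = V·A = 1.547·(π/4·0.01529²) = 0.0002841 m³/s = 2.841×10^-4 m³/s.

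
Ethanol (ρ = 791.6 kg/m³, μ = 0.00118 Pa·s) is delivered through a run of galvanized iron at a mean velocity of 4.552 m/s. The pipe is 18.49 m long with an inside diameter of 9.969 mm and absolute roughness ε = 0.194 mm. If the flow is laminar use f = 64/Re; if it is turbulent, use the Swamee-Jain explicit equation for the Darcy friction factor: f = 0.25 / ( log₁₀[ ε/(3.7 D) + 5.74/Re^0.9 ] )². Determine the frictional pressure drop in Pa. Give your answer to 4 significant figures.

Reynolds number Re = ρVD/μ = 791.6 · 4.552 · 0.009969 / 0.00118 = 3.044e+04.
Re > 4000 → turbulent. Relative roughness ε/D = 0.000194/0.009969 = 0.0195. Swamee-Jain: f = 0.25/(log₁₀[0.0195/3.7 + 5.74/3.044e+04^0.9])² = 0.25/(log₁₀[0.00526 + 0.000529])² = 0.25/(-2.237)² = 0.04994.
Darcy-Weisbach: ΔP = f(L/D)(ρV²/2) = 0.04994·(18.49/0.009969)·(791.6·4.552²/2) = 0.04994·1855·8201 = 7.597e+05 Pa.

ΔP ≈ 759700 Pa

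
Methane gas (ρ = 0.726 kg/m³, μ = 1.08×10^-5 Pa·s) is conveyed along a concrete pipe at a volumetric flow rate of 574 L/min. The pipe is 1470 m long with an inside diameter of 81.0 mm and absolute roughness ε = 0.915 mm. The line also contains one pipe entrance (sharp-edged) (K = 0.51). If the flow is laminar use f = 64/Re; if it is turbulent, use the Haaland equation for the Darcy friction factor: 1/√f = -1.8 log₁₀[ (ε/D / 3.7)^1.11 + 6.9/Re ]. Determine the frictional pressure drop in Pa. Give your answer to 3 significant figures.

ΔP ≈ 1010 Pa

Q = 574 L/min = 574/60000 = 0.009567 m³/s.
Cross-sectional area A = πD²/4 = π(0.081)²/4 = 0.005153 m²; mean velocity V = Q/A = 0.009567/0.005153 = 1.857 m/s.
Reynolds number Re = ρVD/μ = 0.726 · 1.857 · 0.081 / 1.08e-05 = 1.011e+04.
Re > 4000 → turbulent. Relative roughness ε/D = 0.000915/0.081 = 0.0113. Haaland: 1/√f = -1.8 log₁₀[(0.0113/3.7)^1.11 + 6.9/1.011e+04] = -1.8 log₁₀[0.00161 + 0.000683] = 4.75, so f = 0.04432.
Total minor-loss coefficient ΣK = 1·0.51 = 0.51.
ΔP = [f·L/D + ΣK]·(ρV²/2) = [0.04432·1470/0.081 + 0.51]·(0.726·1.857²/2) = [804.4 + 0.51]·1.251 = 1007 Pa.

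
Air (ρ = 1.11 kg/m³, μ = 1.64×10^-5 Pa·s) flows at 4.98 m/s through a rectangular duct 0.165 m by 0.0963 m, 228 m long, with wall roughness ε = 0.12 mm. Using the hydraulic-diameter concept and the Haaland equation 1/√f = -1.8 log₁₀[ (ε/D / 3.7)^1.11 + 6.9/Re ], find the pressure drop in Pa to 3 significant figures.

ΔP ≈ 629 Pa

Hydraulic diameter D_h = 4A/P = 4·(0.165·0.0963)/(2·(0.165+0.0963)) = 0.06356/0.5226 = 0.1216 m.
Re = ρVD_h/μ = 1.11·4.98·0.1216/1.64e-05 = 4.099e+04.
ε/D_h = 0.00012/0.1216 = 0.000987; Haaland gives 1/√f = -1.8 log₁₀[0.000108+0.000168] = 6.406, so f = 0.02437.
ΔP = f(L/D_h)(ρV²/2) = 0.02437·228/0.1216·13.76 = 628.8 Pa.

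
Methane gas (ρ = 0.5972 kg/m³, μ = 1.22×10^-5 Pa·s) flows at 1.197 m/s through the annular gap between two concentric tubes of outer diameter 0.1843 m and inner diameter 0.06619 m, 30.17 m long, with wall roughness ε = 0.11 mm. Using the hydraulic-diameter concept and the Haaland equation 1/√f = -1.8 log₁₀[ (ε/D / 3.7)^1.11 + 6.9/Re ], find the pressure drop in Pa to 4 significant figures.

ΔP ≈ 3.852 Pa

Hydraulic diameter D_h = 4A/P = D_o - D_i = 0.1843 - 0.06619 = 0.1181 m.
Re = ρVD_h/μ = 0.5972·1.197·0.1181/1.22e-05 = 6921.
ε/D_h = 0.00011/0.1181 = 0.000931; Haaland gives 1/√f = -1.8 log₁₀[0.000101+0.000997] = 5.327, so f = 0.03524.
ΔP = f(L/D_h)(ρV²/2) = 0.03524·30.17/0.1181·0.4278 = 3.852 Pa.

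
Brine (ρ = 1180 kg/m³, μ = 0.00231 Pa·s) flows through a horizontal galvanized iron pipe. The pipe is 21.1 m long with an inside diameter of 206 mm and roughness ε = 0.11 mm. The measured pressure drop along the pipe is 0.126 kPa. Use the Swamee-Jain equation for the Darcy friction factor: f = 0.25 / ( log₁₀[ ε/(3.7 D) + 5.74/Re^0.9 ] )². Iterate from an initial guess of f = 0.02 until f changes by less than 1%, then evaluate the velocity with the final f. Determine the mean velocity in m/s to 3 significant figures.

Rearranging Darcy-Weisbach: V = √(2·ΔP·D/(f·L·ρ)). With ε/D = 0.00011/0.206 = 0.000534, iterate starting from f = 0.02:
  f = 0.02 → V = √(2·126·0.206/(0.02·21.1·1180)) = 0.3229 m/s; Re = ρVD/μ = 3.398e+04; f → 0.02434
  f = 0.02434 → V = 0.2927 m/s; Re = 3.08e+04; f → 0.0248
  f = 0.0248 → V = 0.29 m/s; Re = 3.051e+04; f → 0.02484
Converged (Δf/f < 1%). With the final f = 0.02484: V = √(2·126·0.206/(0.02484·21.1·1180)) = 0.2897 m/s.

V ≈ 0.290 m/s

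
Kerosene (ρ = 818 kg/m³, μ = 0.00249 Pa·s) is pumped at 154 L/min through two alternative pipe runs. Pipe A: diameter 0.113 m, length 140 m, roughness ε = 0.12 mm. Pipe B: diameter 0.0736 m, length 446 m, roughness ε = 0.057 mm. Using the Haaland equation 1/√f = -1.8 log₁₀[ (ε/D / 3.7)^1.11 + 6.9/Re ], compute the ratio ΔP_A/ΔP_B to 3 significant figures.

ΔP_A/ΔP_B ≈ 0.0413

Pipe A: V = Q/A = 0.002567/0.01003 = 0.2559 m/s; Re = 9501; ε/D = 0.00106; Haaland → f = 0.03266; ΔP_A = f(L/D)(ρV²/2) = 1084 Pa.
Pipe B: V = Q/A = 0.002567/0.004254 = 0.6033 m/s; Re = 1.459e+04; ε/D = 0.000774; Haaland → f = 0.02912; ΔP_B = f(L/D)(ρV²/2) = 2.627e+04 Pa.
ΔP_A/ΔP_B = 1084/2.627e+04 = 0.0413.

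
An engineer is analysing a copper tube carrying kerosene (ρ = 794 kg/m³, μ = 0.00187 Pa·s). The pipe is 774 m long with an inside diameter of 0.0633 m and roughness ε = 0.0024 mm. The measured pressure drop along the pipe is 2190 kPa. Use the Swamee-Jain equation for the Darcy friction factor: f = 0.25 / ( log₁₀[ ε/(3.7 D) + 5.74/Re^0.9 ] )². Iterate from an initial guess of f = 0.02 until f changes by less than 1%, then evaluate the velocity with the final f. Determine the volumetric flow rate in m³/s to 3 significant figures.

Rearranging Darcy-Weisbach: V = √(2·ΔP·D/(f·L·ρ)). With ε/D = 2.4e-06/0.0633 = 3.79e-05, iterate starting from f = 0.02:
  f = 0.02 → V = √(2·2.19e+06·0.0633/(0.02·774·794)) = 4.749 m/s; Re = ρVD/μ = 1.277e+05; f → 0.01725
  f = 0.01725 → V = 5.114 m/s; Re = 1.375e+05; f → 0.01701
  f = 0.01701 → V = 5.15 m/s; Re = 1.384e+05; f → 0.01699
Converged (Δf/f < 1%). With the final f = 0.01699: V = √(2·2.19e+06·0.0633/(0.01699·774·794)) = 5.154 m/s.
Q = V·A = 5.154·(π/4·0.0633²) = 0.01622 m³/s = 0.0162 m³/s.

Q ≈ 0.0162 m³/s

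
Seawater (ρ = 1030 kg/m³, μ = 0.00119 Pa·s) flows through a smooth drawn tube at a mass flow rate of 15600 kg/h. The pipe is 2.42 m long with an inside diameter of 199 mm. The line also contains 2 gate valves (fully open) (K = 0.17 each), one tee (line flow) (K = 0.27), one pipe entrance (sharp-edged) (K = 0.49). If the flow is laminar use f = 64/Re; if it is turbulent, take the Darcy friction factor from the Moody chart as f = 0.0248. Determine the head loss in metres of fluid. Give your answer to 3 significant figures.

h_f ≈ 0.00131 m

ṁ = 15600 kg/h = 15600/3600 = 4.333 kg/s.
A = πD²/4 = π(0.199)²/4 = 0.0311 m²; mean velocity V = ṁ/(ρA) = 4.333/(1030 · 0.0311) = 0.1353 m/s.
Reynolds number Re = ρVD/μ = 1030 · 0.1353 · 0.199 / 0.00119 = 2.33e+04.
Re > 4000 → turbulent; use the Moody-chart value f = 0.0248.
Total minor-loss coefficient ΣK = 2·0.17 + 1·0.27 + 1·0.49 = 1.1.
ΔP = [f·L/D + ΣK]·(ρV²/2) = [0.0248·2.42/0.199 + 1.1]·(1030·0.1353²/2) = [0.3016 + 1.1]·9.423 = 13.21 Pa.
Head loss h_f = ΔP/(ρg) = 13.21/(1030·9.81) = 0.00131 m.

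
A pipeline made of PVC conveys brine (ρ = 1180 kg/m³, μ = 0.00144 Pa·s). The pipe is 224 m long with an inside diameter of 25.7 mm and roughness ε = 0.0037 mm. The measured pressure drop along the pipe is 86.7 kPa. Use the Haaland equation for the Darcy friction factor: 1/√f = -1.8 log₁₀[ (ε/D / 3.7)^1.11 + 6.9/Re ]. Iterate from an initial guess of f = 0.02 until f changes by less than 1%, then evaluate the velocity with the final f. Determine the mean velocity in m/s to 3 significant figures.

V ≈ 0.787 m/s

Rearranging Darcy-Weisbach: V = √(2·ΔP·D/(f·L·ρ)). With ε/D = 3.7e-06/0.0257 = 0.000144, iterate starting from f = 0.02:
  f = 0.02 → V = √(2·8.67e+04·0.0257/(0.02·224·1180)) = 0.9181 m/s; Re = ρVD/μ = 1.934e+04; f → 0.0262
  f = 0.0262 → V = 0.8022 m/s; Re = 1.689e+04; f → 0.02709
  f = 0.02709 → V = 0.7889 m/s; Re = 1.661e+04; f → 0.0272
Converged (Δf/f < 1%). With the final f = 0.0272: V = √(2·8.67e+04·0.0257/(0.0272·224·1180)) = 0.7873 m/s.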